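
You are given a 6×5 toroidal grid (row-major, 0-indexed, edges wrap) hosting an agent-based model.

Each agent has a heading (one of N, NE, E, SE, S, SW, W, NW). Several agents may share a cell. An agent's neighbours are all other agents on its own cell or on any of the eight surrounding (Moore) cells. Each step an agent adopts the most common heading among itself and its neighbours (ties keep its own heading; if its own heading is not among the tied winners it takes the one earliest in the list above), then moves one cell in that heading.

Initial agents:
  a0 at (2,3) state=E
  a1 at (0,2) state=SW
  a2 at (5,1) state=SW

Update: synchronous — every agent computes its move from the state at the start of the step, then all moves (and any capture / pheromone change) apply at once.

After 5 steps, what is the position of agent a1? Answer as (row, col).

(5, 2)

t=1: a0@(2,4):E a1@(1,1):SW a2@(0,0):SW
t=2: a0@(2,0):E a1@(2,0):SW a2@(1,4):SW
t=3: a0@(3,4):SW a1@(3,4):SW a2@(2,3):SW
t=4: a0@(4,3):SW a1@(4,3):SW a2@(3,2):SW
t=5: a0@(5,2):SW a1@(5,2):SW a2@(4,1):SW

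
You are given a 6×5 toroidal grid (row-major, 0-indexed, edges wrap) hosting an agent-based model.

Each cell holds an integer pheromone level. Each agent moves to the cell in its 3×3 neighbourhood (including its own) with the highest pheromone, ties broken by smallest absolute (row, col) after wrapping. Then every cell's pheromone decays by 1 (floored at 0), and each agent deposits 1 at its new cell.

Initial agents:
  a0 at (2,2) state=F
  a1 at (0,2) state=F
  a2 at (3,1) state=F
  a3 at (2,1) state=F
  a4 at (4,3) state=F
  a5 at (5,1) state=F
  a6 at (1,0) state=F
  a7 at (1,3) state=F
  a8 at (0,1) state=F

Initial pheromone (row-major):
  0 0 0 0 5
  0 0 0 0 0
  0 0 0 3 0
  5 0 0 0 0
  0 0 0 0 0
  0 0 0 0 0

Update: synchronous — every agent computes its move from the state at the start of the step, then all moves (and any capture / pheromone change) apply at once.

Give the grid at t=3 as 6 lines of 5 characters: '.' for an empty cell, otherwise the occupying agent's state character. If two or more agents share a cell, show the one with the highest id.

t=1: a0@(2,3) a1@(0,1) a2@(3,0) a3@(3,0) a4@(3,2) a5@(0,0) a6@(0,4) a7@(0,4) a8@(0,0) | pheromone: 2 1 0 0 6 / 0 0 0 0 0 / 0 0 0 3 0 / 6 0 1 0 0 / 0 0 0 0 0 / 0 0 0 0 0
t=2: a0@(2,3) a1@(0,0) a2@(3,0) a3@(3,0) a4@(2,3) a5@(0,4) a6@(0,4) a7@(0,4) a8@(0,4) | pheromone: 2 0 0 0 9 / 0 0 0 0 0 / 0 0 0 4 0 / 7 0 0 0 0 / 0 0 0 0 0 / 0 0 0 0 0
t=3: a0@(2,3) a1@(0,4) a2@(3,0) a3@(3,0) a4@(2,3) a5@(0,4) a6@(0,4) a7@(0,4) a8@(0,4) | pheromone: 1 0 0 0 13 / 0 0 0 0 0 / 0 0 0 5 0 / 8 0 0 0 0 / 0 0 0 0 0 / 0 0 0 0 0

....F
.....
...F.
F....
.....
.....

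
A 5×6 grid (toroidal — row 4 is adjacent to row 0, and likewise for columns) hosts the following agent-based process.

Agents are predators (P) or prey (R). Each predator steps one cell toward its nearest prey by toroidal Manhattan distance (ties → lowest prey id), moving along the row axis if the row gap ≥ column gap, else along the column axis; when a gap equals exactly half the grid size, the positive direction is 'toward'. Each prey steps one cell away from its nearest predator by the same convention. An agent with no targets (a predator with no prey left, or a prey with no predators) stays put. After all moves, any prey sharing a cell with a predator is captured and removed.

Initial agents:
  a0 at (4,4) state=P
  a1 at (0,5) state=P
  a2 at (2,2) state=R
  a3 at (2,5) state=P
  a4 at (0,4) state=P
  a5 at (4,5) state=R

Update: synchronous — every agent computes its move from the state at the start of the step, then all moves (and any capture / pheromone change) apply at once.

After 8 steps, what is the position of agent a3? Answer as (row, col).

(2, 2)

t=1: a0@(4,5):P a1@(4,5):P a2@(2,1):R a3@(3,5):P a4@(4,4):P a5@(4,0):R
t=2: a0@(4,0):P a1@(4,0):P a2@(2,2):R a3@(4,5):P a4@(4,5):P a5@(4,1):R
t=3: a0@(4,1):P a1@(4,1):P a2@(1,2):R a3@(4,0):P a4@(4,0):P a5@(4,2):R
t=4: a0@(4,2):P a1@(4,2):P a2@(2,2):R a3@(4,1):P a4@(4,1):P a5@(4,3):R
t=5: a0@(4,3):P a1@(4,3):P a2@(1,2):R a3@(4,2):P a4@(4,2):P a5@(4,4):R
t=6: a0@(4,4):P a1@(4,4):P a2@(2,2):R a3@(0,2):P a4@(0,2):P a5@(4,5):R
t=7: a0@(4,5):P a1@(4,5):P a2@(3,2):R a3@(1,2):P a4@(1,2):P a5@(4,0):R
t=8: a0@(4,0):P a1@(4,0):P a2@(4,2):R a3@(2,2):P a4@(2,2):P a5@(4,1):R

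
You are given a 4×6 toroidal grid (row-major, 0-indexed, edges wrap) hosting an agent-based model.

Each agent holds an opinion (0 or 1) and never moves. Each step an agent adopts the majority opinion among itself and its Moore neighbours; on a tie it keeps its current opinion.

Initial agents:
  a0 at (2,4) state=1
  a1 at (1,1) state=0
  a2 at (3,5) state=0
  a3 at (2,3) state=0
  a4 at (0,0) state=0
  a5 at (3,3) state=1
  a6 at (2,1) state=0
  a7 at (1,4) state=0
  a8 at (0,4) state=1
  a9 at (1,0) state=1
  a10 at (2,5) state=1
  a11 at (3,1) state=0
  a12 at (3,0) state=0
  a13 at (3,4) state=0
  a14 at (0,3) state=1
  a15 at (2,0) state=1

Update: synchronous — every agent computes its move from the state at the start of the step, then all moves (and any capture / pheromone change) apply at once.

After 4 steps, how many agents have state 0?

8

t=1: a0@(2,4):0 a1@(1,1):0 a2@(3,5):0 a3@(2,3):0 a4@(0,0):0 a5@(3,3):1 a6@(2,1):0 a7@(1,4):1 a8@(0,4):1 a9@(1,0):1 a10@(2,5):1 a11@(3,1):0 a12@(3,0):0 a13@(3,4):1 a14@(0,3):1 a15@(2,0):0
t=2: a0@(2,4):1 a1@(1,1):0 a2@(3,5):0 a3@(2,3):1 a4@(0,0):0 a5@(3,3):1 a6@(2,1):0 a7@(1,4):1 a8@(0,4):1 a9@(1,0):0 a10@(2,5):1 a11@(3,1):0 a12@(3,0):0 a13@(3,4):1 a14@(0,3):1 a15@(2,0):0
t=3: (unchanged — steady state)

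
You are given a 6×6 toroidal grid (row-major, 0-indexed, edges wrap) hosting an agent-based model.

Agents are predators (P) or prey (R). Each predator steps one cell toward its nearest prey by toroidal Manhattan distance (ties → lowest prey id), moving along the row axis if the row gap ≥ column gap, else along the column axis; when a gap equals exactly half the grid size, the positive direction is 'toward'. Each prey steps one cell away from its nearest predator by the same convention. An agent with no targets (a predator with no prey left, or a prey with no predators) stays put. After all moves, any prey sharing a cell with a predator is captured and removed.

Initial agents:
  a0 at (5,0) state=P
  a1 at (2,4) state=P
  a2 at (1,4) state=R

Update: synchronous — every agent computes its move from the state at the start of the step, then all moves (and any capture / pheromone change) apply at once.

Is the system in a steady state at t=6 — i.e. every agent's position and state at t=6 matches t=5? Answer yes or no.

no

t=1: a0@(0,0):P a1@(1,4):P a2@(0,4):R
t=2: a0@(0,5):P a1@(0,4):P a2@(5,4):R
t=3: a0@(5,5):P a1@(5,4):P a2@(4,4):R
t=4: a0@(4,5):P a1@(4,4):P a2@(3,4):R
t=5: a0@(3,5):P a1@(3,4):P a2@(2,4):R
t=6: a0@(2,5):P a1@(2,4):P a2@(1,4):R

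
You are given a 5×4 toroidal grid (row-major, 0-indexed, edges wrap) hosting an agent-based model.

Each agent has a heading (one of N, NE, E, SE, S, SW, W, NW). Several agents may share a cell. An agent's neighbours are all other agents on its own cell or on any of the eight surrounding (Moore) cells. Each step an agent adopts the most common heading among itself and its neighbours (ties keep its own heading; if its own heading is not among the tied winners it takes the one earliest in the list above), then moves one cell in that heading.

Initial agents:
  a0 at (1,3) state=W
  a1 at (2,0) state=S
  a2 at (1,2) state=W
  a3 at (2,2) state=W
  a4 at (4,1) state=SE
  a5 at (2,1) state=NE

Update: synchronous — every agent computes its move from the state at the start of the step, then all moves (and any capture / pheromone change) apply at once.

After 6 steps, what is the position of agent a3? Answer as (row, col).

t=1: a0@(1,2):W a1@(3,0):S a2@(1,1):W a3@(2,1):W a4@(0,2):SE a5@(2,0):W
t=2: a0@(1,1):W a1@(3,3):W a2@(1,0):W a3@(2,0):W a4@(0,1):W a5@(2,3):W
t=3: a0@(1,0):W a1@(3,2):W a2@(1,3):W a3@(2,3):W a4@(0,0):W a5@(2,2):W
t=4: a0@(1,3):W a1@(3,1):W a2@(1,2):W a3@(2,2):W a4@(0,3):W a5@(2,1):W
t=5: a0@(1,2):W a1@(3,0):W a2@(1,1):W a3@(2,1):W a4@(0,2):W a5@(2,0):W
t=6: a0@(1,1):W a1@(3,3):W a2@(1,0):W a3@(2,0):W a4@(0,1):W a5@(2,3):W

(2, 0)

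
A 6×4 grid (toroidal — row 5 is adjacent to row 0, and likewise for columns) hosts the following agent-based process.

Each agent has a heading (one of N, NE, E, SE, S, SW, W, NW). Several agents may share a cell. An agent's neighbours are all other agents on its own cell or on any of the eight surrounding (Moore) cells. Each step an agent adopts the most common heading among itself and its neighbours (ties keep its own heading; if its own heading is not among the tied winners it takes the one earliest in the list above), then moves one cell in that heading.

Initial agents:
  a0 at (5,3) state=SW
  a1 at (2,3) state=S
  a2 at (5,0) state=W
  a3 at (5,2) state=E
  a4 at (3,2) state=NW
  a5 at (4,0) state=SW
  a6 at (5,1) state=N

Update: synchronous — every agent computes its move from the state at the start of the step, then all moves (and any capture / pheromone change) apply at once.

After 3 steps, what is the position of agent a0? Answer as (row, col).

(2, 0)

t=1: a0@(0,2):SW a1@(3,3):S a2@(0,3):SW a3@(5,3):E a4@(2,1):NW a5@(5,3):SW a6@(4,1):N
t=2: a0@(1,1):SW a1@(4,3):S a2@(1,2):SW a3@(0,2):SW a4@(1,0):NW a5@(0,2):SW a6@(3,1):N
t=3: a0@(2,0):SW a1@(5,3):S a2@(2,1):SW a3@(1,1):SW a4@(0,3):NW a5@(1,1):SW a6@(2,1):N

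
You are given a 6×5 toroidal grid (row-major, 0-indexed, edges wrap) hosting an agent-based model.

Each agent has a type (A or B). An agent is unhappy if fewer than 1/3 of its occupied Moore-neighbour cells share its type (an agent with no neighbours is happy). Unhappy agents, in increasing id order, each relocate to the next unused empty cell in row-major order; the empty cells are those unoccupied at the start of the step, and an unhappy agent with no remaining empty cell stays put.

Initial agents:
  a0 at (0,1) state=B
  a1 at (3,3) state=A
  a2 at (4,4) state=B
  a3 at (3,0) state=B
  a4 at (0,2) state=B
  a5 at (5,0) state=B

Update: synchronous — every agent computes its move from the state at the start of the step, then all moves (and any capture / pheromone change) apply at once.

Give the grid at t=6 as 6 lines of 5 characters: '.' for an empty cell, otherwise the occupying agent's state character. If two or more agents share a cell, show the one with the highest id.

.BBA.
.....
.....
B....
....B
B....

t=1: a0@(0,1):B a1@(0,0):A a2@(4,4):B a3@(3,0):B a4@(0,2):B a5@(5,0):B
t=2: a0@(0,1):B a1@(0,3):A a2@(4,4):B a3@(3,0):B a4@(0,2):B a5@(5,0):B
t=3: a0@(0,1):B a1@(0,0):A a2@(4,4):B a3@(3,0):B a4@(0,2):B a5@(5,0):B
t=4: a0@(0,1):B a1@(0,3):A a2@(4,4):B a3@(3,0):B a4@(0,2):B a5@(5,0):B
t=5: a0@(0,1):B a1@(0,0):A a2@(4,4):B a3@(3,0):B a4@(0,2):B a5@(5,0):B
t=6: a0@(0,1):B a1@(0,3):A a2@(4,4):B a3@(3,0):B a4@(0,2):B a5@(5,0):B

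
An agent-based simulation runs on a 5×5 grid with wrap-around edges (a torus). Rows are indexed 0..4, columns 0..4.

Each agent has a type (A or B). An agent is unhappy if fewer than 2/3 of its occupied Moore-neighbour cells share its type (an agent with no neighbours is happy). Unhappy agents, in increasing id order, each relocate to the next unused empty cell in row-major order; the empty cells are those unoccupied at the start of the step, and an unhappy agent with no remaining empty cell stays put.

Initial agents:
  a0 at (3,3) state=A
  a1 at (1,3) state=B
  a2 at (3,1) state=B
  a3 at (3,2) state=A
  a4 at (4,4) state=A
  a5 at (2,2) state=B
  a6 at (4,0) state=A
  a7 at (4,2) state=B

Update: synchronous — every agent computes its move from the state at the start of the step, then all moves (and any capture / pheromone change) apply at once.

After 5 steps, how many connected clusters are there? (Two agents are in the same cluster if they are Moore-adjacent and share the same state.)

t=1: a0@(0,0):A a1@(1,3):B a2@(0,1):B a3@(0,2):A a4@(4,4):A a5@(0,3):B a6@(0,4):A a7@(1,0):B
t=2: a0@(1,1):A a1@(1,2):B a2@(1,4):B a3@(2,0):A a4@(4,4):A a5@(2,1):B a6@(2,2):A a7@(2,3):B
t=3: a0@(0,0):A a1@(0,1):B a2@(0,2):B a3@(0,3):A a4@(4,4):A a5@(0,4):B a6@(1,0):A a7@(2,3):B
t=4: a0@(1,1):A a1@(1,2):B a2@(1,3):B a3@(1,4):A a4@(4,4):A a5@(2,0):B a6@(2,1):A a7@(2,3):B
t=5: a0@(0,0):A a1@(0,1):B a2@(1,3):B a3@(0,2):A a4@(4,4):A a5@(0,3):B a6@(0,4):A a7@(2,3):B

4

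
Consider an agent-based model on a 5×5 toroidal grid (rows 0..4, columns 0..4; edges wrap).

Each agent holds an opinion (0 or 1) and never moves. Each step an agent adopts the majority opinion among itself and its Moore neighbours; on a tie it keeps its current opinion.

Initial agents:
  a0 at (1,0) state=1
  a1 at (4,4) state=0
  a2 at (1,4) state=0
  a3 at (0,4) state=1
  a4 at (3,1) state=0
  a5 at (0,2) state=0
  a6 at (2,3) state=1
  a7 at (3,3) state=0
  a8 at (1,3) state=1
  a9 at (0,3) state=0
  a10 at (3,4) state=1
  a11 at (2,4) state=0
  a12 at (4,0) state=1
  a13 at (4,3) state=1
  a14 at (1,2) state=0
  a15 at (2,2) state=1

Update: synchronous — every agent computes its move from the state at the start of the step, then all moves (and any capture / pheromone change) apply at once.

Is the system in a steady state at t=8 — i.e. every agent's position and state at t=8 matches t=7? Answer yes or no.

yes

t=1: a0@(1,0):1 a1@(4,4):1 a2@(1,4):1 a3@(0,4):1 a4@(3,1):1 a5@(0,2):0 a6@(2,3):1 a7@(3,3):1 a8@(1,3):0 a9@(0,3):0 a10@(3,4):1 a11@(2,4):1 a12@(4,0):1 a13@(4,3):0 a14@(1,2):0 a15@(2,2):1
t=2: a0@(1,0):1 a1@(4,4):1 a2@(1,4):1 a3@(0,4):1 a4@(3,1):1 a5@(0,2):0 a6@(2,3):1 a7@(3,3):1 a8@(1,3):1 a9@(0,3):0 a10@(3,4):1 a11@(2,4):1 a12@(4,0):1 a13@(4,3):1 a14@(1,2):0 a15@(2,2):1
t=3: a0@(1,0):1 a1@(4,4):1 a2@(1,4):1 a3@(0,4):1 a4@(3,1):1 a5@(0,2):0 a6@(2,3):1 a7@(3,3):1 a8@(1,3):1 a9@(0,3):1 a10@(3,4):1 a11@(2,4):1 a12@(4,0):1 a13@(4,3):1 a14@(1,2):0 a15@(2,2):1
t=4: a0@(1,0):1 a1@(4,4):1 a2@(1,4):1 a3@(0,4):1 a4@(3,1):1 a5@(0,2):1 a6@(2,3):1 a7@(3,3):1 a8@(1,3):1 a9@(0,3):1 a10@(3,4):1 a11@(2,4):1 a12@(4,0):1 a13@(4,3):1 a14@(1,2):1 a15@(2,2):1
t=5: (unchanged — steady state)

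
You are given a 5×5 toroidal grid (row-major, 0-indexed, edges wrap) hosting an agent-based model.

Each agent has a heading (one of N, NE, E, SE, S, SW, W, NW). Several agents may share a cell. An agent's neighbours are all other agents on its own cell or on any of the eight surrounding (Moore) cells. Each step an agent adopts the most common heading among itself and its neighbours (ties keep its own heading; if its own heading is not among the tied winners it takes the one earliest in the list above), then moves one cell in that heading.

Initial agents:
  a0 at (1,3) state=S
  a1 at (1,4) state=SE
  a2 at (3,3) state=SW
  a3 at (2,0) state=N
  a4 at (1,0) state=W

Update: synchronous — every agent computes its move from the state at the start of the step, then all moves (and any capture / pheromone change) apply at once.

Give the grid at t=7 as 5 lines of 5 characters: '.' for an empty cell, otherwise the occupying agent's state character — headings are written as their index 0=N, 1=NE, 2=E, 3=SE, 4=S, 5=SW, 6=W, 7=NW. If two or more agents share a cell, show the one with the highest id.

t=1: a0@(2,3):S a1@(2,0):SE a2@(4,2):SW a3@(1,0):N a4@(1,4):W
t=2: a0@(3,3):S a1@(3,1):SE a2@(0,1):SW a3@(0,0):N a4@(1,3):W
t=3: a0@(4,3):S a1@(4,2):SE a2@(1,0):SW a3@(4,0):N a4@(1,2):W
t=4: a0@(0,3):S a1@(0,3):SE a2@(2,4):SW a3@(3,0):N a4@(1,1):W
t=5: a0@(1,3):S a1@(1,4):SE a2@(3,3):SW a3@(2,0):N a4@(1,0):W
t=6: a0@(2,3):S a1@(2,0):SE a2@(4,2):SW a3@(1,0):N a4@(1,4):W
t=7: a0@(3,3):S a1@(3,1):SE a2@(0,1):SW a3@(0,0):N a4@(1,3):W

05...
...6.
.....
.3.4.
.....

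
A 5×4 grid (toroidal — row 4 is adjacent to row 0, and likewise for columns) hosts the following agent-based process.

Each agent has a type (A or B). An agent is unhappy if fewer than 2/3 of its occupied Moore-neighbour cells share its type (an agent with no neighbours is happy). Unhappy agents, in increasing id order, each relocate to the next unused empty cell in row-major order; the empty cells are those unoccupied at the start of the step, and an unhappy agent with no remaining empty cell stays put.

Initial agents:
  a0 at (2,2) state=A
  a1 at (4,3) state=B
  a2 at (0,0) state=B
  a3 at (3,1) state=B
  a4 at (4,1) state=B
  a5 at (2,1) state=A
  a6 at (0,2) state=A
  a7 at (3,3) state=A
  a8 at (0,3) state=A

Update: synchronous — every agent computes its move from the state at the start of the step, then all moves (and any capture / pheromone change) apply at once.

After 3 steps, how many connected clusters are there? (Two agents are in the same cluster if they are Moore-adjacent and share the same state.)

t=1: a0@(2,2):A a1@(0,1):B a2@(0,0):B a3@(1,0):B a4@(4,1):B a5@(1,1):A a6@(1,2):A a7@(1,3):A a8@(2,0):A
t=2: a0@(2,2):A a1@(0,2):B a2@(0,3):B a3@(2,1):B a4@(4,1):B a5@(2,3):A a6@(1,2):A a7@(3,0):A a8@(2,0):A
t=3: a0@(2,2):A a1@(0,2):B a2@(0,0):B a3@(0,1):B a4@(1,0):B a5@(2,3):A a6@(1,1):A a7@(1,3):A a8@(2,0):A

2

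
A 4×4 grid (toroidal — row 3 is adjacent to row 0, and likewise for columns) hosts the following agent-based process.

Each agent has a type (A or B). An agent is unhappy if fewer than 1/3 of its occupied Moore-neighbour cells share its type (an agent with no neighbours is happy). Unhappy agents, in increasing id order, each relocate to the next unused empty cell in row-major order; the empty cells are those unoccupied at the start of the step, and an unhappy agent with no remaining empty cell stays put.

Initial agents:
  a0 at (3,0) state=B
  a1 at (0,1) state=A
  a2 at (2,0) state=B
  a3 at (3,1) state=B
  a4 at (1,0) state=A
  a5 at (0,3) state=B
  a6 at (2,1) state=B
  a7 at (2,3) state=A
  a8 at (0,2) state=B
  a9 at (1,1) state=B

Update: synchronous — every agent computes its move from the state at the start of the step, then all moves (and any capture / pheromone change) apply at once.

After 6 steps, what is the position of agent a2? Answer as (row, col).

t=1: a0@(3,0):B a1@(0,0):A a2@(2,0):B a3@(3,1):B a4@(1,0):A a5@(0,3):B a6@(2,1):B a7@(2,3):A a8@(0,2):B a9@(1,1):B
t=2: a0@(3,0):B a1@(0,1):A a2@(2,0):B a3@(3,1):B a4@(1,0):A a5@(0,3):B a6@(2,1):B a7@(2,3):A a8@(0,2):B a9@(1,1):B
t=3: a0@(3,0):B a1@(0,0):A a2@(2,0):B a3@(3,1):B a4@(1,0):A a5@(0,3):B a6@(2,1):B a7@(2,3):A a8@(0,2):B a9@(1,1):B
t=4: a0@(3,0):B a1@(0,1):A a2@(2,0):B a3@(3,1):B a4@(1,0):A a5@(0,3):B a6@(2,1):B a7@(2,3):A a8@(0,2):B a9@(1,1):B
t=5: a0@(3,0):B a1@(0,0):A a2@(2,0):B a3@(3,1):B a4@(1,0):A a5@(0,3):B a6@(2,1):B a7@(2,3):A a8@(0,2):B a9@(1,1):B
t=6: a0@(3,0):B a1@(0,1):A a2@(2,0):B a3@(3,1):B a4@(1,0):A a5@(0,3):B a6@(2,1):B a7@(2,3):A a8@(0,2):B a9@(1,1):B

(2, 0)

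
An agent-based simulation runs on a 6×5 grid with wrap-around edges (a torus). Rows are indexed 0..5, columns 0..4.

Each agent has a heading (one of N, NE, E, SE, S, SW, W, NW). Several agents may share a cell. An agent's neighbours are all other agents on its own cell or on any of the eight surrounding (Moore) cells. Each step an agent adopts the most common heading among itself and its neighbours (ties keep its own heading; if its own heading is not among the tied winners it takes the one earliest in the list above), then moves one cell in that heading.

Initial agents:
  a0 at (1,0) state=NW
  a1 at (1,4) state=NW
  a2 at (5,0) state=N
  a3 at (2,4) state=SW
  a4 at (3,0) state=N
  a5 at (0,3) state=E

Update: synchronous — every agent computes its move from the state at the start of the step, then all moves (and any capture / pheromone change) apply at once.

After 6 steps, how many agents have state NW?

t=1: a0@(0,4):NW a1@(0,3):NW a2@(4,0):N a3@(1,3):NW a4@(2,0):N a5@(0,4):E
t=2: a0@(5,3):NW a1@(5,2):NW a2@(3,0):N a3@(0,2):NW a4@(1,0):N a5@(5,3):NW
t=3: a0@(4,2):NW a1@(4,1):NW a2@(2,0):N a3@(5,1):NW a4@(0,0):N a5@(4,2):NW
t=4: a0@(3,1):NW a1@(3,0):NW a2@(1,0):N a3@(4,0):NW a4@(5,0):N a5@(3,1):NW
t=5: a0@(2,0):NW a1@(2,4):NW a2@(0,0):N a3@(3,4):NW a4@(4,0):N a5@(2,0):NW
t=6: a0@(1,4):NW a1@(1,3):NW a2@(5,0):N a3@(2,3):NW a4@(3,0):N a5@(1,4):NW

4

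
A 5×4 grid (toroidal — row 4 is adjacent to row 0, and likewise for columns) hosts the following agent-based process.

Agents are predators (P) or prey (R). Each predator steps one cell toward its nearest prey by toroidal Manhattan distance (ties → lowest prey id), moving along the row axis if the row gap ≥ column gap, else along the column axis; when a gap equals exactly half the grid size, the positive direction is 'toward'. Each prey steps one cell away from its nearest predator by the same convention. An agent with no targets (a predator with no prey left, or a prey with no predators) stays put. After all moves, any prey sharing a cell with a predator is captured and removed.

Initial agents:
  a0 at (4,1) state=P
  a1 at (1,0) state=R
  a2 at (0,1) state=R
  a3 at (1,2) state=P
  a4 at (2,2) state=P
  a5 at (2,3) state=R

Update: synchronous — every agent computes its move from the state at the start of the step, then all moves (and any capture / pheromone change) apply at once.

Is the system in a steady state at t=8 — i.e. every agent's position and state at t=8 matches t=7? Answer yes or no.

no

t=1: a0@(0,1):P a2@(1,1):R a3@(1,3):P a4@(2,3):P a5@(2,0):R
t=2: a0@(1,1):P a2@(2,1):R a3@(1,0):P a4@(2,0):P a5@(2,1):R
t=3: a0@(2,1):P a2@(3,1):R a3@(2,0):P a4@(2,1):P a5@(3,1):R
t=4: a0@(3,1):P a2@(4,1):R a3@(3,0):P a4@(3,1):P a5@(4,1):R
t=5: a0@(4,1):P a2@(0,1):R a3@(4,0):P a4@(4,1):P a5@(0,1):R
t=6: a0@(0,1):P a2@(1,1):R a3@(0,0):P a4@(0,1):P a5@(1,1):R
t=7: a0@(1,1):P a2@(2,1):R a3@(1,0):P a4@(1,1):P a5@(2,1):R
t=8: a0@(2,1):P a2@(3,1):R a3@(2,0):P a4@(2,1):P a5@(3,1):R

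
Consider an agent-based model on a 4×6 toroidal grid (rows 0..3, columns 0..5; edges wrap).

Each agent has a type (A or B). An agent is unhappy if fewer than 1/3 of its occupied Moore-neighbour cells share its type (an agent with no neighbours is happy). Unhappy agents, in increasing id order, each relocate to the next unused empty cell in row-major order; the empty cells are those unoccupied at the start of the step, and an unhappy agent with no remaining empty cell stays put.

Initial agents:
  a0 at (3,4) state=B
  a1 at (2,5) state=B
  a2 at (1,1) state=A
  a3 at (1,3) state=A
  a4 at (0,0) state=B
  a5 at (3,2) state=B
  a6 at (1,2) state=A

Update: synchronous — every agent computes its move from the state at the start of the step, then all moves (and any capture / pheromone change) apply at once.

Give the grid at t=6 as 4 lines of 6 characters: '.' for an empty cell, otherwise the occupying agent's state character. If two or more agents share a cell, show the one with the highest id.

t=1: a0@(3,4):B a1@(2,5):B a2@(1,1):A a3@(1,3):A a4@(0,1):B a5@(3,2):B a6@(1,2):A
t=2: (unchanged — steady state)

.B....
.AAA..
.....B
..B.B.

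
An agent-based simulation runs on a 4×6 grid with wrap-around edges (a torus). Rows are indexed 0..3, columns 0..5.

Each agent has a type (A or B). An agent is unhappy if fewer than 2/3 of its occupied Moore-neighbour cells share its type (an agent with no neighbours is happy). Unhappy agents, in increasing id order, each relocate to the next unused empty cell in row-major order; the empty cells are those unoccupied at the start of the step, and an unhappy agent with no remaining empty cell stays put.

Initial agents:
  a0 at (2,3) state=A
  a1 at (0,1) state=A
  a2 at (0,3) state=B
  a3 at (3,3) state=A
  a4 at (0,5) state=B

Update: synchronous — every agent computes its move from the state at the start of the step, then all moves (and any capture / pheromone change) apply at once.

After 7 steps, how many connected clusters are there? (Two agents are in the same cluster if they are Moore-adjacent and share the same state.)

t=1: a0@(2,3):A a1@(0,1):A a2@(0,0):B a3@(0,2):A a4@(0,5):B
t=2: a0@(2,3):A a1@(0,3):A a2@(0,4):B a3@(0,2):A a4@(0,5):B
t=3: a0@(2,3):A a1@(0,0):A a2@(0,1):B a3@(0,2):A a4@(0,5):B
t=4: a0@(2,3):A a1@(0,3):A a2@(0,4):B a3@(1,0):A a4@(1,1):B
t=5: a0@(2,3):A a1@(0,0):A a2@(0,1):B a3@(0,2):A a4@(0,5):B
t=6: a0@(2,3):A a1@(0,3):A a2@(0,4):B a3@(1,0):A a4@(1,1):B
t=7: a0@(2,3):A a1@(0,0):A a2@(0,1):B a3@(0,2):A a4@(0,5):B

5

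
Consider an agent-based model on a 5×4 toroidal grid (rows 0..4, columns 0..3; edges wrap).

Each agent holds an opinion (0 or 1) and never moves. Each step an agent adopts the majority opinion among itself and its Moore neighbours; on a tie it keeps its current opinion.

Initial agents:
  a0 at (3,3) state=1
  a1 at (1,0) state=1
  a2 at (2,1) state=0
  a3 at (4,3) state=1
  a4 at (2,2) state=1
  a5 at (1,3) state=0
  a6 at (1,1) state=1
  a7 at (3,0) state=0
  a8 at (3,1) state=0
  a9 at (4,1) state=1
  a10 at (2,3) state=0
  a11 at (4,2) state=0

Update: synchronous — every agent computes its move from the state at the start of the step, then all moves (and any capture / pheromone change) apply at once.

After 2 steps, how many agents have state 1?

t=1: a0@(3,3):1 a1@(1,0):0 a2@(2,1):0 a3@(4,3):1 a4@(2,2):0 a5@(1,3):0 a6@(1,1):1 a7@(3,0):0 a8@(3,1):0 a9@(4,1):0 a10@(2,3):0 a11@(4,2):1
t=2: a0@(3,3):1 a1@(1,0):0 a2@(2,1):0 a3@(4,3):1 a4@(2,2):0 a5@(1,3):0 a6@(1,1):0 a7@(3,0):0 a8@(3,1):0 a9@(4,1):0 a10@(2,3):0 a11@(4,2):1

3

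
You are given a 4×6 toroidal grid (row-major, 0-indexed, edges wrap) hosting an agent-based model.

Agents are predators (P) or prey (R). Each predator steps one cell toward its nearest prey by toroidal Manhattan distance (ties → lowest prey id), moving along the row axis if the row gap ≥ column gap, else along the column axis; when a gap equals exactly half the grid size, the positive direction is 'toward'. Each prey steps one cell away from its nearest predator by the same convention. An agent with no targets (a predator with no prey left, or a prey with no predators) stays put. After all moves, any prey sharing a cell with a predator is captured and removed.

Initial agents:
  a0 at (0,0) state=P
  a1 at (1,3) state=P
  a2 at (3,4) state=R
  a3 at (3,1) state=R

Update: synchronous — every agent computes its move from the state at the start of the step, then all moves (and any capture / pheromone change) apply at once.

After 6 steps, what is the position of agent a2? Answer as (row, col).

(0, 3)

t=1: a0@(3,0):P a1@(2,3):P a2@(3,3):R a3@(2,1):R
t=2: a0@(2,0):P a1@(3,3):P a2@(0,3):R a3@(1,1):R
t=3: a0@(1,0):P a1@(0,3):P a2@(1,3):R a3@(0,1):R
t=4: a0@(0,0):P a1@(1,3):P a2@(2,3):R a3@(3,1):R
t=5: a0@(3,0):P a1@(2,3):P a2@(3,3):R a3@(2,1):R
t=6: a0@(2,0):P a1@(3,3):P a2@(0,3):R a3@(1,1):R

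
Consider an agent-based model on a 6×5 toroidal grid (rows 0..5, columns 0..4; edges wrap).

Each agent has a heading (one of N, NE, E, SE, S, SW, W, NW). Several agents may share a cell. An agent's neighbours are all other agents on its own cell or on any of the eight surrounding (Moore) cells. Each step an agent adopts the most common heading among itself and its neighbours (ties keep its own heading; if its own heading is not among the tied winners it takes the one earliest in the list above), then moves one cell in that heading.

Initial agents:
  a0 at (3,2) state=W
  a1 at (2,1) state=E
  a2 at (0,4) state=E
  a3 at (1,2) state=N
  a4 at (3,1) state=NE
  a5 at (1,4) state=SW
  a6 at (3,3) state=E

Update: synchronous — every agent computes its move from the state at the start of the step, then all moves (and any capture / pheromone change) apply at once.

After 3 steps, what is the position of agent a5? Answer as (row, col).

t=1: a0@(3,3):E a1@(2,2):E a2@(0,0):E a3@(0,2):N a4@(2,2):NE a5@(2,3):SW a6@(3,4):E
t=2: a0@(3,4):E a1@(2,3):E a2@(0,1):E a3@(5,2):N a4@(2,3):E a5@(2,4):E a6@(3,0):E
t=3: a0@(3,0):E a1@(2,4):E a2@(0,2):E a3@(4,2):N a4@(2,4):E a5@(2,0):E a6@(3,1):E

(2, 0)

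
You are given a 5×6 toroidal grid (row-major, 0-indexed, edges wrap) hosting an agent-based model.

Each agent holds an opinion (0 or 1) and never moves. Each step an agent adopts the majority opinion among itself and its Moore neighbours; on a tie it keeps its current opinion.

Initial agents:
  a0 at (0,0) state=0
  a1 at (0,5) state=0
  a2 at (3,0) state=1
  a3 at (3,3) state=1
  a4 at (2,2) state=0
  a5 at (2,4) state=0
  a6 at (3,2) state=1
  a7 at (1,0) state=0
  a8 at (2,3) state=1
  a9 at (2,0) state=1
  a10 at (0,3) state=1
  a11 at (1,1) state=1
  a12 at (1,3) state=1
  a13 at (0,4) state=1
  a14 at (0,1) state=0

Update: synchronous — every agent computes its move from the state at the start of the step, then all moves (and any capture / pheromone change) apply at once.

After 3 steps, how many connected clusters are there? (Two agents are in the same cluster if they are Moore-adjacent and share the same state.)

t=1: a0@(0,0):0 a1@(0,5):0 a2@(3,0):1 a3@(3,3):1 a4@(2,2):1 a5@(2,4):1 a6@(3,2):1 a7@(1,0):0 a8@(2,3):1 a9@(2,0):1 a10@(0,3):1 a11@(1,1):0 a12@(1,3):1 a13@(0,4):1 a14@(0,1):0
t=2: (unchanged — steady state)

3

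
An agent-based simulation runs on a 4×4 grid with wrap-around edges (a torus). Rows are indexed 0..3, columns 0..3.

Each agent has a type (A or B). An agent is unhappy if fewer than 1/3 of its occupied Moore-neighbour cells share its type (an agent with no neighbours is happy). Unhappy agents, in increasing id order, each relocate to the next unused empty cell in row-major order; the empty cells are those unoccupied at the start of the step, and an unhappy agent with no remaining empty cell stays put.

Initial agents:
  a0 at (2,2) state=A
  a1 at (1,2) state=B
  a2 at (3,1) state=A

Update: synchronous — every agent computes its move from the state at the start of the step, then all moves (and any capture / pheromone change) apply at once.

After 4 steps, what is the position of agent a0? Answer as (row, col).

t=1: a0@(2,2):A a1@(0,0):B a2@(3,1):A
t=2: a0@(2,2):A a1@(0,1):B a2@(3,1):A
t=3: a0@(2,2):A a1@(0,0):B a2@(3,1):A
t=4: a0@(2,2):A a1@(0,1):B a2@(3,1):A

(2, 2)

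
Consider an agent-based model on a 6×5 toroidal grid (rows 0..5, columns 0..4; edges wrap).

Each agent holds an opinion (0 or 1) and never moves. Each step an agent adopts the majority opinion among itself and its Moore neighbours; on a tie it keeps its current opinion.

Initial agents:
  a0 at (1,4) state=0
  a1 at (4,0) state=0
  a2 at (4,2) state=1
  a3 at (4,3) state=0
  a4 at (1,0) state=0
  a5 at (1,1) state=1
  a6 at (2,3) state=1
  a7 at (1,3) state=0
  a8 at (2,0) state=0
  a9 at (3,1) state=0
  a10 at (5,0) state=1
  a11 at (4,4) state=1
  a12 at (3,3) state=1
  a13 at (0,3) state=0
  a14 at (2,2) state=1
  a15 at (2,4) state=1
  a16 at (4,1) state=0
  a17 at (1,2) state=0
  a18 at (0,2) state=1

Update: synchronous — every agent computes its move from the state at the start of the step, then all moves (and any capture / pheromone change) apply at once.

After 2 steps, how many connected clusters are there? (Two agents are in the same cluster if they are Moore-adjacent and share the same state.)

t=1: a0@(1,4):0 a1@(4,0):0 a2@(4,2):0 a3@(4,3):1 a4@(1,0):0 a5@(1,1):1 a6@(2,3):1 a7@(1,3):0 a8@(2,0):0 a9@(3,1):0 a10@(5,0):1 a11@(4,4):1 a12@(3,3):1 a13@(0,3):0 a14@(2,2):1 a15@(2,4):0 a16@(4,1):0 a17@(1,2):1 a18@(0,2):0
t=2: (unchanged — steady state)

2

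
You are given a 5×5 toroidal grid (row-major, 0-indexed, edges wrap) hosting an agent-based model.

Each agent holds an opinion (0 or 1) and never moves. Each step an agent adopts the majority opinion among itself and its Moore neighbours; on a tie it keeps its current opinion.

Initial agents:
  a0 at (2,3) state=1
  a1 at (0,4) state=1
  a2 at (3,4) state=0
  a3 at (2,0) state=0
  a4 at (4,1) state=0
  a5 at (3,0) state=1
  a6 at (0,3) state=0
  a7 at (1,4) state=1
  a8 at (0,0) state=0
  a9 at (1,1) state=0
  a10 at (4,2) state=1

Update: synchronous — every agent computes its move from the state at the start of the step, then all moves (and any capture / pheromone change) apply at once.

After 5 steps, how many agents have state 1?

t=1: a0@(2,3):1 a1@(0,4):1 a2@(3,4):0 a3@(2,0):0 a4@(4,1):0 a5@(3,0):0 a6@(0,3):1 a7@(1,4):1 a8@(0,0):0 a9@(1,1):0 a10@(4,2):0
t=2: (unchanged — steady state)

4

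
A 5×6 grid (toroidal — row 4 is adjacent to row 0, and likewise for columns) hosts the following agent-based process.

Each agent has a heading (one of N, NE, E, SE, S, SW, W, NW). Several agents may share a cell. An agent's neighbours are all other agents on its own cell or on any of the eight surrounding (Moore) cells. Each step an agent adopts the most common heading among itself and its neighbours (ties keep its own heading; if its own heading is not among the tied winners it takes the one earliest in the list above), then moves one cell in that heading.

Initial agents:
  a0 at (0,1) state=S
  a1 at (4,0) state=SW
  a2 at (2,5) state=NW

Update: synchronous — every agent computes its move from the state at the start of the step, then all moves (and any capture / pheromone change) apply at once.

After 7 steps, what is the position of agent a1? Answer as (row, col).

(1, 5)

t=1: a0@(1,1):S a1@(0,5):SW a2@(1,4):NW
t=2: a0@(2,1):S a1@(1,4):SW a2@(0,3):NW
t=3: a0@(3,1):S a1@(2,3):SW a2@(4,2):NW
t=4: a0@(4,1):S a1@(3,2):SW a2@(3,1):NW
t=5: a0@(0,1):S a1@(4,1):SW a2@(2,0):NW
t=6: a0@(1,1):S a1@(0,0):SW a2@(1,5):NW
t=7: a0@(2,1):S a1@(1,5):SW a2@(0,4):NW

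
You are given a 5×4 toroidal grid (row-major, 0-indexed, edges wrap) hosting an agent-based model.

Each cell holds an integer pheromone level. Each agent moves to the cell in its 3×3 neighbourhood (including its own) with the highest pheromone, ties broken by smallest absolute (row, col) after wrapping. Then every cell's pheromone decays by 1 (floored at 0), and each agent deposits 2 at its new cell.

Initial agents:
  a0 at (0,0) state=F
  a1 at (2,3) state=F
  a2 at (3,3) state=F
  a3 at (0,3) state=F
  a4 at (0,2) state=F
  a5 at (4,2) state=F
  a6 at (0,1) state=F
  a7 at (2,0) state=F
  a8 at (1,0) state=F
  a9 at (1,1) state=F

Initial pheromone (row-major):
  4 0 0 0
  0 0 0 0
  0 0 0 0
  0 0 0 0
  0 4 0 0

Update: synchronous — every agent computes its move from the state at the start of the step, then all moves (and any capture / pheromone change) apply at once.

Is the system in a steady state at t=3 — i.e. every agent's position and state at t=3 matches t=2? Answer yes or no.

t=1: a0@(0,0) a1@(1,0) a2@(2,0) a3@(0,0) a4@(4,1) a5@(4,1) a6@(0,0) a7@(1,0) a8@(0,0) a9@(0,0) | pheromone: 13 0 0 0 / 4 0 0 0 / 2 0 0 0 / 0 0 0 0 / 0 7 0 0
t=2: a0@(0,0) a1@(0,0) a2@(1,0) a3@(0,0) a4@(0,0) a5@(0,0) a6@(0,0) a7@(0,0) a8@(0,0) a9@(0,0) | pheromone: 30 0 0 0 / 5 0 0 0 / 1 0 0 0 / 0 0 0 0 / 0 6 0 0
t=3: a0@(0,0) a1@(0,0) a2@(0,0) a3@(0,0) a4@(0,0) a5@(0,0) a6@(0,0) a7@(0,0) a8@(0,0) a9@(0,0) | pheromone: 49 0 0 0 / 4 0 0 0 / 0 0 0 0 / 0 0 0 0 / 0 5 0 0

no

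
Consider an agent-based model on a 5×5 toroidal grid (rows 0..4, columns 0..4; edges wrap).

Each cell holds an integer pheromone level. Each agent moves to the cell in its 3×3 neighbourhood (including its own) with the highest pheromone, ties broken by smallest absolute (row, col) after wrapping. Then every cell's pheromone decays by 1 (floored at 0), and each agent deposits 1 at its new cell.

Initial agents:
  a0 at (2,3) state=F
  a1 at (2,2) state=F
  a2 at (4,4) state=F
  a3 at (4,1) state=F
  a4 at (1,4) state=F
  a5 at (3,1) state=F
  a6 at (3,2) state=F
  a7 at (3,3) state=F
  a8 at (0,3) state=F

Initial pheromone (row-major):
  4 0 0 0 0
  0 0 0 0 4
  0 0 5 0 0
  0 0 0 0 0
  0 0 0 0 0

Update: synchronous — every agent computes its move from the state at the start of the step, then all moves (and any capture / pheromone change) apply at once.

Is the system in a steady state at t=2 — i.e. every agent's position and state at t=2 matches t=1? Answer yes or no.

no

t=1: a0@(2,2) a1@(2,2) a2@(0,0) a3@(0,0) a4@(0,0) a5@(2,2) a6@(2,2) a7@(2,2) a8@(1,4) | pheromone: 6 0 0 0 0 / 0 0 0 0 4 / 0 0 9 0 0 / 0 0 0 0 0 / 0 0 0 0 0
t=2: a0@(2,2) a1@(2,2) a2@(0,0) a3@(0,0) a4@(0,0) a5@(2,2) a6@(2,2) a7@(2,2) a8@(0,0) | pheromone: 9 0 0 0 0 / 0 0 0 0 3 / 0 0 13 0 0 / 0 0 0 0 0 / 0 0 0 0 0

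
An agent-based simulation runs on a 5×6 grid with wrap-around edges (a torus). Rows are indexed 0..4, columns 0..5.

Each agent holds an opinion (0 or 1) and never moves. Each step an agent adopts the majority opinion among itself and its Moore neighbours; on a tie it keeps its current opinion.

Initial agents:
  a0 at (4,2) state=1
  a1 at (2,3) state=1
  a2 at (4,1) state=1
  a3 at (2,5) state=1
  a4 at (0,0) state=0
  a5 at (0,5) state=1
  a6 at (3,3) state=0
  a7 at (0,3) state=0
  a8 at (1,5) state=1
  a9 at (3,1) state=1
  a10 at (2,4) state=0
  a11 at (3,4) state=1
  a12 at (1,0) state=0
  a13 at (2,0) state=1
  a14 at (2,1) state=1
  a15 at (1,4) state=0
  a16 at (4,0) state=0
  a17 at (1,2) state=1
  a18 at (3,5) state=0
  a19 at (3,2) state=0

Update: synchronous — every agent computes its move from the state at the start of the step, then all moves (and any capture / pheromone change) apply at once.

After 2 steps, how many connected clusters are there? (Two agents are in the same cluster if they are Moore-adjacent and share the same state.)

t=1: a0@(4,2):1 a1@(2,3):0 a2@(4,1):1 a3@(2,5):1 a4@(0,0):0 a5@(0,5):0 a6@(3,3):0 a7@(0,3):0 a8@(1,5):1 a9@(3,1):1 a10@(2,4):0 a11@(3,4):1 a12@(1,0):1 a13@(2,0):1 a14@(2,1):1 a15@(1,4):1 a16@(4,0):0 a17@(1,2):1 a18@(3,5):0 a19@(3,2):1
t=2: a0@(4,2):1 a1@(2,3):1 a2@(4,1):1 a3@(2,5):1 a4@(0,0):0 a5@(0,5):0 a6@(3,3):0 a7@(0,3):1 a8@(1,5):1 a9@(3,1):1 a10@(2,4):0 a11@(3,4):0 a12@(1,0):1 a13@(2,0):1 a14@(2,1):1 a15@(1,4):0 a16@(4,0):0 a17@(1,2):1 a18@(3,5):0 a19@(3,2):1

2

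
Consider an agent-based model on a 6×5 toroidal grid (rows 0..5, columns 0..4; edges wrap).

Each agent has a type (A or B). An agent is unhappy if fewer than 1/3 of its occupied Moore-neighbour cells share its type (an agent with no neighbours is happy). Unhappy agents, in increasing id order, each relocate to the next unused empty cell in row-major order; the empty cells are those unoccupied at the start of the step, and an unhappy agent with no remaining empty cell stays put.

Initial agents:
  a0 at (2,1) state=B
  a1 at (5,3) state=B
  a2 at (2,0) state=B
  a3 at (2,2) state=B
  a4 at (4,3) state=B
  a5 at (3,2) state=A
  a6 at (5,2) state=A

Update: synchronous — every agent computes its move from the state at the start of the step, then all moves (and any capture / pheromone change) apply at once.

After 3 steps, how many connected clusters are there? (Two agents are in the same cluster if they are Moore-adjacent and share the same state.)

3

t=1: a0@(2,1):B a1@(5,3):B a2@(2,0):B a3@(2,2):B a4@(4,3):B a5@(0,0):A a6@(0,1):A
t=2: (unchanged — steady state)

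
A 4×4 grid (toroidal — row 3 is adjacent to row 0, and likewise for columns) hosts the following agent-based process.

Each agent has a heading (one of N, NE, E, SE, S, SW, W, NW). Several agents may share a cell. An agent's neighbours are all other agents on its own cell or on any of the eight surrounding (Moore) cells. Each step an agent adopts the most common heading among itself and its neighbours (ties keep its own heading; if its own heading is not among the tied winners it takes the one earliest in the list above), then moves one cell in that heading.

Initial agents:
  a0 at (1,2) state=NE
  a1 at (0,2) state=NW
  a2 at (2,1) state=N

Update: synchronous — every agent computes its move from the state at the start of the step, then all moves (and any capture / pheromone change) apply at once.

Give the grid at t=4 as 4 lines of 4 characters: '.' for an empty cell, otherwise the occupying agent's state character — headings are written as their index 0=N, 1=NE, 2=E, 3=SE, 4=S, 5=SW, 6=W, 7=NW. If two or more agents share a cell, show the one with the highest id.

..7.
..1.
.0..
....

t=1: a0@(0,3):NE a1@(3,1):NW a2@(1,1):N
t=2: a0@(3,0):NE a1@(2,0):NW a2@(0,1):N
t=3: a0@(2,1):NE a1@(1,3):NW a2@(3,1):N
t=4: a0@(1,2):NE a1@(0,2):NW a2@(2,1):N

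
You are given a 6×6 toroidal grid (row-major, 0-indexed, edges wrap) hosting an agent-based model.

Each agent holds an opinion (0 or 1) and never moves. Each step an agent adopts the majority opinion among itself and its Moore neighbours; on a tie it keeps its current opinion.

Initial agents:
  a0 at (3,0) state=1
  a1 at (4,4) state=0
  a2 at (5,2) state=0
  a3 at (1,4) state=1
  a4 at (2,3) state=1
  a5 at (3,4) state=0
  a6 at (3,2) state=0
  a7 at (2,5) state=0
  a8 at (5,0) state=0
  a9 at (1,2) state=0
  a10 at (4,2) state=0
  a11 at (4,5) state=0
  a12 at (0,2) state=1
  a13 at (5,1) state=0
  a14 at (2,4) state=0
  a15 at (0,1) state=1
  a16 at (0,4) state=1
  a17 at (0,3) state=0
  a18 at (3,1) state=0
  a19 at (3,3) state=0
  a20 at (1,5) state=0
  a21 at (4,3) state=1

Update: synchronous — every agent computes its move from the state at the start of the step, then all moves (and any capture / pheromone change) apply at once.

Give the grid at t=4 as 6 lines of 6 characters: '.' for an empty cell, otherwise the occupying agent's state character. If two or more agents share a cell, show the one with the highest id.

.0000.
..0.00
...000
00000.
..0000
000...

t=1: a0@(3,0):0 a1@(4,4):0 a2@(5,2):0 a3@(1,4):0 a4@(2,3):0 a5@(3,4):0 a6@(3,2):0 a7@(2,5):0 a8@(5,0):0 a9@(1,2):1 a10@(4,2):0 a11@(4,5):0 a12@(0,2):0 a13@(5,1):0 a14@(2,4):0 a15@(0,1):0 a16@(0,4):1 a17@(0,3):0 a18@(3,1):0 a19@(3,3):0 a20@(1,5):0 a21@(4,3):0
t=2: a0@(3,0):0 a1@(4,4):0 a2@(5,2):0 a3@(1,4):0 a4@(2,3):0 a5@(3,4):0 a6@(3,2):0 a7@(2,5):0 a8@(5,0):0 a9@(1,2):0 a10@(4,2):0 a11@(4,5):0 a12@(0,2):0 a13@(5,1):0 a14@(2,4):0 a15@(0,1):0 a16@(0,4):0 a17@(0,3):0 a18@(3,1):0 a19@(3,3):0 a20@(1,5):0 a21@(4,3):0
t=3: (unchanged — steady state)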